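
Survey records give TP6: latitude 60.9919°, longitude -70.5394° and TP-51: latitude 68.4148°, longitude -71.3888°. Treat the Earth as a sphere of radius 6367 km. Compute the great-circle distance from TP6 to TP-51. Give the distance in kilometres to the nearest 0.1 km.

Δφ = 7.4229°,  Δλ = -0.8494°
a = sin²(Δφ/2) + cos φ₁ cos φ₂ sin²(Δλ/2) = 0.004200
c = 2·arcsin(√a) = 0.129706 rad = 7.4316°
d = R·c = 6367 × 0.129706 = 825.8 km

825.8 km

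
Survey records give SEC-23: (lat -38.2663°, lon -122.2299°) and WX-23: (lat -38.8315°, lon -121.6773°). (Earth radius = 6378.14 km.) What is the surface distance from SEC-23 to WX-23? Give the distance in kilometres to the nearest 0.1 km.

Δφ = -0.5652°,  Δλ = 0.5526°
a = sin²(Δφ/2) + cos φ₁ cos φ₂ sin²(Δλ/2) = 0.000039
c = 2·arcsin(√a) = 0.012418 rad = 0.7115°
d = R·c = 6378.14 × 0.012418 = 79.2 km

79.2 km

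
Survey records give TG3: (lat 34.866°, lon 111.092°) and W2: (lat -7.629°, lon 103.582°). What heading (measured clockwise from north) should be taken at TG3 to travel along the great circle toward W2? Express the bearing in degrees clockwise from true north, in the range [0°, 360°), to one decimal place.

190.9°

Δλ = -7.5100°
y = sin Δλ · cos φ₂ = -0.129542
x = cos φ₁ sin φ₂ − sin φ₁ cos φ₂ cos Δλ = -0.670666
θ = atan2(y, x) = -169.0677° → 190.9323° (mod 360°)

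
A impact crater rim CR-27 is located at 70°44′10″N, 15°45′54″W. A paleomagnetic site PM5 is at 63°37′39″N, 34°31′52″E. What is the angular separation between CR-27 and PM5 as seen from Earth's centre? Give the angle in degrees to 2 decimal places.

20.05°

CR-27: φ = +70.73611°, λ = -15.76500°
PM5: φ = +63.62750°, λ = +34.53111°
Δφ = -7.1086°,  Δλ = 50.2961°
a = sin²(Δφ/2) + cos φ₁ cos φ₂ sin²(Δλ/2) = 0.030309
c = 2·arcsin(√a) = 0.349974 rad = 20.0520°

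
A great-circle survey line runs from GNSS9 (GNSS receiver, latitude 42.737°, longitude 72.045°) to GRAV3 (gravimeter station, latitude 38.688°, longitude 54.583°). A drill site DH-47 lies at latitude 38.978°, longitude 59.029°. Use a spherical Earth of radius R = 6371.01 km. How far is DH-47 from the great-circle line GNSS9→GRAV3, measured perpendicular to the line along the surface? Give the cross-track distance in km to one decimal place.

109.2 km

δ₁₃ = central angle GNSS9→DH-47 = 0.183677 rad  (haversine)
θ₁₃ = bearing GNSS9→DH-47 = 253.457°,  θ₁₂ = bearing GNSS9→GRAV3 = 258.842°
dₓₜ = R·arcsin(sin δ₁₃ · sin(θ₁₃ − θ₁₂)) = 6371.01·arcsin(0.18265·sin(-5.385°)) = -109.214 km
|dₓₜ| = 109.214 km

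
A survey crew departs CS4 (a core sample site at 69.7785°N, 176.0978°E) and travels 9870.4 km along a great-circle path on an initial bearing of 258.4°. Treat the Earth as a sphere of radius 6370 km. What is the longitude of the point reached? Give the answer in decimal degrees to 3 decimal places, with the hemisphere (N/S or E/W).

97.415°E

δ = d/R = 9870.4/6370 = 1.549513 rad
φ₂ = arcsin(sin φ₁ cos δ + cos φ₁ sin δ cos θ)
   = arcsin(0.93836·0.02128 + 0.34565·0.99977·-0.20108) = -2.83829°
λ₂ = λ₁ + atan2(sin θ sin δ cos φ₁, cos δ − sin φ₁ sin φ₂) = 97.41486°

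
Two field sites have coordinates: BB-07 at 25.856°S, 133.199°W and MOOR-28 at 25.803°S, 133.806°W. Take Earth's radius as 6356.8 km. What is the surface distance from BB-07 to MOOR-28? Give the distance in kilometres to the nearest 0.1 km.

Δφ = 0.0530°,  Δλ = -0.6070°
a = sin²(Δφ/2) + cos φ₁ cos φ₂ sin²(Δλ/2) = 0.000023
c = 2·arcsin(√a) = 0.009580 rad = 0.5489°
d = R·c = 6356.8 × 0.009580 = 60.9 km

60.9 km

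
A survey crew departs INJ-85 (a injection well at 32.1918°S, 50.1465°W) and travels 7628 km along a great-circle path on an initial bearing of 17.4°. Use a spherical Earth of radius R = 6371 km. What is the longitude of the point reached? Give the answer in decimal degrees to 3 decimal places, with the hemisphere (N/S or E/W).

30.551°W

δ = d/R = 7628/6371 = 1.197300 rad
φ₂ = arcsin(sin φ₁ cos δ + cos φ₁ sin δ cos θ)
   = arcsin(-0.53276·0.36487 + 0.84627·0.93106·0.95424) = 33.88187°
λ₂ = λ₁ + atan2(sin θ sin δ cos φ₁, cos δ − sin φ₁ sin φ₂) = -30.55119°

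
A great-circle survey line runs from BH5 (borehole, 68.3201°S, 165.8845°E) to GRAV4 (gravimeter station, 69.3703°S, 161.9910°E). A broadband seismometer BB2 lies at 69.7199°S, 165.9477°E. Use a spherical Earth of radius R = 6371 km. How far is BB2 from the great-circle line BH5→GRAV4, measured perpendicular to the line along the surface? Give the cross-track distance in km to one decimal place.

δ₁₃ = central angle BH5→BB2 = 0.024434 rad  (haversine)
θ₁₃ = bearing BH5→BB2 = 179.103°,  θ₁₂ = bearing BH5→GRAV4 = 231.420°
dₓₜ = R·arcsin(sin δ₁₃ · sin(θ₁₃ − θ₁₂)) = 6371·arcsin(0.02443·sin(-52.317°)) = -123.194 km
|dₓₜ| = 123.194 km

123.2 km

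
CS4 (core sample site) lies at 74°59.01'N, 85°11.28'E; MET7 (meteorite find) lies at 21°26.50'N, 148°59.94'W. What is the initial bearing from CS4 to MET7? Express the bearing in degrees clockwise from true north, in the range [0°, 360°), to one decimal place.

50.6°

CS4: φ = +74.98350°, λ = +85.18800°
MET7: φ = +21.44167°, λ = -148.99900°
Δλ = 125.8130°
y = sin Δλ · cos φ₂ = 0.754807
x = cos φ₁ sin φ₂ − sin φ₁ cos φ₂ cos Δλ = 0.620759
θ = atan2(y, x) = 50.5658° → 50.5658° (mod 360°)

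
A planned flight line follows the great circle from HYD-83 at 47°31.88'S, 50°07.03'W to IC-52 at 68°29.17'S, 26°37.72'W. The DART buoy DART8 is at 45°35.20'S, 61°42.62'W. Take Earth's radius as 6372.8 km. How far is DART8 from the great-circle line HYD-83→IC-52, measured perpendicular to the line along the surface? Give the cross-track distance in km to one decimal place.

785.0 km

HYD-83: φ = -47.53133°, λ = -50.11717°
IC-52: φ = -68.48617°, λ = -26.62867°
DART8: φ = -45.58667°, λ = -61.71033°
δ₁₃ = central angle HYD-83→DART8 = 0.143060 rad  (haversine)
θ₁₃ = bearing HYD-83→DART8 = 279.448°,  θ₁₂ = bearing HYD-83→IC-52 = 158.964°
dₓₜ = R·arcsin(sin δ₁₃ · sin(θ₁₃ − θ₁₂)) = 6372.8·arcsin(0.14257·sin(120.484°)) = 784.974 km
|dₓₜ| = 784.974 km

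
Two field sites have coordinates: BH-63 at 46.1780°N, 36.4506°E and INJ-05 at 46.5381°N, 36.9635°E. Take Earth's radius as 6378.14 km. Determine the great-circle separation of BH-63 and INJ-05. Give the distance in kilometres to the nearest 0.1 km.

Δφ = 0.3601°,  Δλ = 0.5129°
a = sin²(Δφ/2) + cos φ₁ cos φ₂ sin²(Δλ/2) = 0.000019
c = 2·arcsin(√a) = 0.008813 rad = 0.5049°
d = R·c = 6378.14 × 0.008813 = 56.2 km

56.2 km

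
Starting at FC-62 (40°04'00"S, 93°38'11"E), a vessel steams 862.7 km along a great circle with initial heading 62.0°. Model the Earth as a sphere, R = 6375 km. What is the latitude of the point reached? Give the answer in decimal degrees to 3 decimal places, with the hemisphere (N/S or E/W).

FC-62: φ = -40.06667°, λ = +93.63639°
δ = d/R = 862.7/6375 = 0.135325 rad
φ₂ = arcsin(sin φ₁ cos δ + cos φ₁ sin δ cos θ)
   = arcsin(-0.64368·0.99086 + 0.76530·0.13491·0.46947) = -36.10888°
λ₂ = λ₁ + atan2(sin θ sin δ cos φ₁, cos δ − sin φ₁ sin φ₂) = 102.11530°

36.109°S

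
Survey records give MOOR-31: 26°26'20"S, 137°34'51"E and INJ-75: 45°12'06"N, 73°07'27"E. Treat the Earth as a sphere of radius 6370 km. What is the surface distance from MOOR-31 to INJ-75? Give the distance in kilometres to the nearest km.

10286 km

MOOR-31: φ = -26.43889°, λ = +137.58083°
INJ-75: φ = +45.20167°, λ = +73.12417°
Δφ = 71.6406°,  Δλ = -64.4567°
a = sin²(Δφ/2) + cos φ₁ cos φ₂ sin²(Δλ/2) = 0.521946
c = 2·arcsin(√a) = 1.614703 rad = 92.5157°
d = R·c = 6370 × 1.614703 = 10285.7 km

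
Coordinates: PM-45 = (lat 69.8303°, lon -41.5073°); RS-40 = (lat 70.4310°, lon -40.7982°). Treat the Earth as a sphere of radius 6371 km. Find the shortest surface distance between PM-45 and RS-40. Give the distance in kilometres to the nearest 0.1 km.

72.0 km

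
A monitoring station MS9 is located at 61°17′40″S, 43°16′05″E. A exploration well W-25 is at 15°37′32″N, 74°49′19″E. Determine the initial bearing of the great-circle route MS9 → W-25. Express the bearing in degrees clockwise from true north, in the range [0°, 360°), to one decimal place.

MS9: φ = -61.29444°, λ = +43.26806°
W-25: φ = +15.62556°, λ = +74.82194°
Δλ = 31.5539°
y = sin Δλ · cos φ₂ = 0.503960
x = cos φ₁ sin φ₂ − sin φ₁ cos φ₂ cos Δλ = 0.849167
θ = atan2(y, x) = 30.6881° → 30.6881° (mod 360°)

30.7°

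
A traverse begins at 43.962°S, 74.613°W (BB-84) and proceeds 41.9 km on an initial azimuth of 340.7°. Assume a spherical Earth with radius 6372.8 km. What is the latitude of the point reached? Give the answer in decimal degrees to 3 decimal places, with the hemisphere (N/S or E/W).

δ = d/R = 41.9/6372.8 = 0.006575 rad
φ₂ = arcsin(sin φ₁ cos δ + cos φ₁ sin δ cos θ)
   = arcsin(-0.69418·0.99998 + 0.71980·0.00657·0.94380) = -43.60633°
λ₂ = λ₁ + atan2(sin θ sin δ cos φ₁, cos δ − sin φ₁ sin φ₂) = -74.78495°

43.606°S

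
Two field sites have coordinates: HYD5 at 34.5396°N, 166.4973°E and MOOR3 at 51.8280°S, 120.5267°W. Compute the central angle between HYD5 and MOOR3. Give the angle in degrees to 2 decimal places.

107.26°

Δφ = -86.3676°,  Δλ = 72.9760°
a = sin²(Δφ/2) + cos φ₁ cos φ₂ sin²(Δλ/2) = 0.648343
c = 2·arcsin(√a) = 1.872017 rad = 107.2587°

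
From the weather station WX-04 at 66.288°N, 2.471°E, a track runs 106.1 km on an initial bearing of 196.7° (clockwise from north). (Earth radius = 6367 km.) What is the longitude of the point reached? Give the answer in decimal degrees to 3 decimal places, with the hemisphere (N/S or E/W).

1.813°E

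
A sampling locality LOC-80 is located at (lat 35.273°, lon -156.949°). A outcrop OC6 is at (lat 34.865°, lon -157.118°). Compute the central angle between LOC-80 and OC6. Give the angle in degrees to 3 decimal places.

0.431°

Δφ = -0.4080°,  Δλ = -0.1690°
a = sin²(Δφ/2) + cos φ₁ cos φ₂ sin²(Δλ/2) = 0.000014
c = 2·arcsin(√a) = 0.007519 rad = 0.4308°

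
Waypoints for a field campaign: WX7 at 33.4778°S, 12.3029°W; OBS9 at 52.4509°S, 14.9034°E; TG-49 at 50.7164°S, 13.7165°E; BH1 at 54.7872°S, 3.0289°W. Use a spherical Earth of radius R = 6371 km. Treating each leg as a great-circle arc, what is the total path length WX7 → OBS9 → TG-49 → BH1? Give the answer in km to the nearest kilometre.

WX7→OBS9: c = 0.474695 rad, d = 3024.28 km
OBS9→TG-49: c = 0.032894 rad, d = 209.57 km
TG-49→BH1: c = 0.190047 rad, d = 1210.79 km
Total = 3024.28 + 209.57 + 1210.79 = 4444.64 km

4445 km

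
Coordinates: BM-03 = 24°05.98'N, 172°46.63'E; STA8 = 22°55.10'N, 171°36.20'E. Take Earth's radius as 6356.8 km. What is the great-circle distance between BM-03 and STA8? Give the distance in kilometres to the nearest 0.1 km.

177.3 km

BM-03: φ = +24.09967°, λ = +172.77717°
STA8: φ = +22.91833°, λ = +171.60333°
Δφ = -1.1813°,  Δλ = -1.1738°
a = sin²(Δφ/2) + cos φ₁ cos φ₂ sin²(Δλ/2) = 0.000194
c = 2·arcsin(√a) = 0.027893 rad = 1.5982°
d = R·c = 6356.8 × 0.027893 = 177.3 km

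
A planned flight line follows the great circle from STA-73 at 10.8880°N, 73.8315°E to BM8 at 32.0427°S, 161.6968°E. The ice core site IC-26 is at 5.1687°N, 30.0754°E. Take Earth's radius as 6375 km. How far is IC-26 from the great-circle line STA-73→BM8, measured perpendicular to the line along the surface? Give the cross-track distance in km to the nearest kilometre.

δ₁₃ = central angle STA-73→IC-26 = 0.762052 rad  (haversine)
θ₁₃ = bearing STA-73→IC-26 = 266.062°,  θ₁₂ = bearing STA-73→BM8 = 121.886°
dₓₜ = R·arcsin(sin δ₁₃ · sin(θ₁₃ − θ₁₂)) = 6375·arcsin(0.69041·sin(144.176°)) = 2651.904 km
|dₓₜ| = 2651.904 km

2652 km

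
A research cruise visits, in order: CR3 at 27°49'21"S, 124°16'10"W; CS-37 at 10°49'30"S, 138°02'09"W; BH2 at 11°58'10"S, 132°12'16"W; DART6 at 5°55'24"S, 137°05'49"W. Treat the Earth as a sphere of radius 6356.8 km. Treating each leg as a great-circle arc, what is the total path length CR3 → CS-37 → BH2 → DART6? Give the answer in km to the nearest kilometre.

CR3: φ = -27.82250°, λ = -124.26944°
CS-37: φ = -10.82500°, λ = -138.03583°
BH2: φ = -11.96944°, λ = -132.20444°
DART6: φ = -5.92333°, λ = -137.09694°
CR3→CS-37: c = 0.372654 rad, d = 2368.89 km
CS-37→BH2: c = 0.101746 rad, d = 646.78 km
BH2→DART6: c = 0.135068 rad, d = 858.60 km
Total = 2368.89 + 646.78 + 858.60 = 3874.27 km

3874 km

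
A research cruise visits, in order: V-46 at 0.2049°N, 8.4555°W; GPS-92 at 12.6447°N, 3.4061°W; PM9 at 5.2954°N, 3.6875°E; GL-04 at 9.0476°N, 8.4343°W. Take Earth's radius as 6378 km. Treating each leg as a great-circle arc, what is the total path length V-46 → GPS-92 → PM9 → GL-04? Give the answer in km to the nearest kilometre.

4025 km

V-46→GPS-92: c = 0.234045 rad, d = 1492.74 km
GPS-92→PM9: c = 0.177161 rad, d = 1129.93 km
PM9→GL-04: c = 0.219845 rad, d = 1402.17 km
Total = 1492.74 + 1129.93 + 1402.17 = 4024.85 km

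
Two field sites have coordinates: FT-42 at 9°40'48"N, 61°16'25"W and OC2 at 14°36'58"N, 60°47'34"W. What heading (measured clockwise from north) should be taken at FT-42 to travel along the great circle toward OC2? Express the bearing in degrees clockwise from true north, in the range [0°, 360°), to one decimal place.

FT-42: φ = +9.68000°, λ = -61.27361°
OC2: φ = +14.61611°, λ = -60.79278°
Δλ = 0.4808°
y = sin Δλ · cos φ₂ = 0.008120
x = cos φ₁ sin φ₂ − sin φ₁ cos φ₂ cos Δλ = 0.086051
θ = atan2(y, x) = 5.3909° → 5.3909° (mod 360°)

5.4°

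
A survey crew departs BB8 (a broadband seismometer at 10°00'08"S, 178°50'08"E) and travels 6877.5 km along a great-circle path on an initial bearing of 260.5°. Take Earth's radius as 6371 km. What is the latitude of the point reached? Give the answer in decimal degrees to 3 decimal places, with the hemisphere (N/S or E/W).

BB8: φ = -10.00222°, λ = +178.83556°
δ = d/R = 6877.5/6371 = 1.079501 rad
φ₂ = arcsin(sin φ₁ cos δ + cos φ₁ sin δ cos θ)
   = arcsin(-0.17369·0.47177 + 0.98480·0.88172·-0.16505) = -13.01782°
λ₂ = λ₁ + atan2(sin θ sin δ cos φ₁, cos δ − sin φ₁ sin φ₂) = 115.63768°

13.018°S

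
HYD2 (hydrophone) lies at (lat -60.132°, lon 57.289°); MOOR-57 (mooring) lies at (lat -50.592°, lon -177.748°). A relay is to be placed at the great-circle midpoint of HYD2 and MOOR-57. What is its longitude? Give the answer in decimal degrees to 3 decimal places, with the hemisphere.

Bx = cos φ₂ cos Δλ = -0.363792,  By = cos φ₂ sin Δλ = 0.520264
φₘ = atan2(sin φ₁ + sin φ₂, √((cos φ₁ + Bx)² + By²)) = -71.85832°
λₘ = λ₁ + atan2(By, cos φ₁ + Bx) = 132.82394°

132.824°E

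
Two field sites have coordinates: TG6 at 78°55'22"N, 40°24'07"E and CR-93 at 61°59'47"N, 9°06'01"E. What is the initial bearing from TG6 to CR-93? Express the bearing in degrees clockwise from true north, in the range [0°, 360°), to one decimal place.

227.4°

TG6: φ = +78.92278°, λ = +40.40194°
CR-93: φ = +61.99639°, λ = +9.10028°
Δλ = -31.3017°
y = sin Δλ · cos φ₂ = -0.243940
x = cos φ₁ sin φ₂ − sin φ₁ cos φ₂ cos Δλ = -0.224073
θ = atan2(y, x) = -132.5693° → 227.4307° (mod 360°)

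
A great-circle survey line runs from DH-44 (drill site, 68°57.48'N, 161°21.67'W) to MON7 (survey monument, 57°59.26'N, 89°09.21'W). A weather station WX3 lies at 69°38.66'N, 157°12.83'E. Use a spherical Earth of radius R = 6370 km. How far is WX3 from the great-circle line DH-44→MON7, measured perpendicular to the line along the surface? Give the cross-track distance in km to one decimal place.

998.1 km

DH-44: φ = +68.95800°, λ = -161.36117°
MON7: φ = +57.98767°, λ = -89.15350°
WX3: φ = +69.64433°, λ = +157.21383°
δ₁₃ = central angle DH-44→WX3 = 0.250928 rad  (haversine)
θ₁₃ = bearing DH-44→WX3 = 292.046°,  θ₁₂ = bearing DH-44→MON7 = 73.109°
dₓₜ = R·arcsin(sin δ₁₃ · sin(θ₁₃ − θ₁₂)) = 6370·arcsin(0.24830·sin(218.937°)) = -998.119 km
|dₓₜ| = 998.119 km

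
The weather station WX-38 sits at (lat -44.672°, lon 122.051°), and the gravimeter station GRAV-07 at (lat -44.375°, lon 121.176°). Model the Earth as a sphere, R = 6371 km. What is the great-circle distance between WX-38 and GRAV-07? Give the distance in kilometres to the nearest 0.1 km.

Δφ = 0.2970°,  Δλ = -0.8750°
a = sin²(Δφ/2) + cos φ₁ cos φ₂ sin²(Δλ/2) = 0.000036
c = 2·arcsin(√a) = 0.012059 rad = 0.6909°
d = R·c = 6371 × 0.012059 = 76.8 km

76.8 km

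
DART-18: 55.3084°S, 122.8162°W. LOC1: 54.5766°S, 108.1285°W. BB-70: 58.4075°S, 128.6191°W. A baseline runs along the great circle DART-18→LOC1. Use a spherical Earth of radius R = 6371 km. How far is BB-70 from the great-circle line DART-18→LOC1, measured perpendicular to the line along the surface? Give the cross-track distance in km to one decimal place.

δ₁₃ = central angle DART-18→BB-70 = 0.077355 rad  (haversine)
θ₁₃ = bearing DART-18→BB-70 = 223.268°,  θ₁₂ = bearing DART-18→LOC1 = 91.092°
dₓₜ = R·arcsin(sin δ₁₃ · sin(θ₁₃ − θ₁₂)) = 6371·arcsin(0.07728·sin(132.176°)) = 365.065 km
|dₓₜ| = 365.065 km

365.1 km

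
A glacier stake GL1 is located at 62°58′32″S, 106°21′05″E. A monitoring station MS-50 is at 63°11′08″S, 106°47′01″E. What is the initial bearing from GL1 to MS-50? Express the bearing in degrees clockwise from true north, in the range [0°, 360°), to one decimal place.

137.2°

GL1: φ = -62.97556°, λ = +106.35139°
MS-50: φ = -63.18556°, λ = +106.78361°
Δλ = 0.4322°
y = sin Δλ · cos φ₂ = 0.003403
x = cos φ₁ sin φ₂ − sin φ₁ cos φ₂ cos Δλ = -0.003677
θ = atan2(y, x) = 137.2137° → 137.2137° (mod 360°)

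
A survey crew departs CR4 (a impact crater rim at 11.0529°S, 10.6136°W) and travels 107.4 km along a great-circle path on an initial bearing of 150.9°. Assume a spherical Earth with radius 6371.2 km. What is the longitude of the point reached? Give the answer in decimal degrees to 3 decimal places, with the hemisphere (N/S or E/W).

δ = d/R = 107.4/6371.2 = 0.016857 rad
φ₂ = arcsin(sin φ₁ cos δ + cos φ₁ sin δ cos θ)
   = arcsin(-0.19172·0.99986 + 0.98145·0.01686·-0.87377) = -11.89644°
λ₂ = λ₁ + atan2(sin θ sin δ cos φ₁, cos δ − sin φ₁ sin φ₂) = -10.13358°

10.134°W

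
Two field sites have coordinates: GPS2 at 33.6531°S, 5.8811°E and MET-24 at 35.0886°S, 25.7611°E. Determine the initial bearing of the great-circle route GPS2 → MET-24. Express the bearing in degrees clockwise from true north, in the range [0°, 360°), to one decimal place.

100.6°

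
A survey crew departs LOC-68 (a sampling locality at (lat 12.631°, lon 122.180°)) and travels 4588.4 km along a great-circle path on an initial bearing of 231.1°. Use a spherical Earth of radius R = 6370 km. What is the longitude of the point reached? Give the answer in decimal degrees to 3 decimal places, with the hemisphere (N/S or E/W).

90.257°E

δ = d/R = 4588.4/6370 = 0.720314 rad
φ₂ = arcsin(sin φ₁ cos δ + cos φ₁ sin δ cos θ)
   = arcsin(0.21867·0.75160 + 0.97580·0.65962·-0.62796) = -13.87708°
λ₂ = λ₁ + atan2(sin θ sin δ cos φ₁, cos δ − sin φ₁ sin φ₂) = 90.25700°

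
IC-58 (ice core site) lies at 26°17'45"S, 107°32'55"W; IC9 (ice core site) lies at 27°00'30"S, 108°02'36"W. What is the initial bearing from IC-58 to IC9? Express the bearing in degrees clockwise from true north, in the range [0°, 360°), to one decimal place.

211.7°

IC-58: φ = -26.29583°, λ = -107.54861°
IC9: φ = -27.00833°, λ = -108.04333°
Δλ = -0.4947°
y = sin Δλ · cos φ₂ = -0.007693
x = cos φ₁ sin φ₂ − sin φ₁ cos φ₂ cos Δλ = -0.012450
θ = atan2(y, x) = -148.2881° → 211.7119° (mod 360°)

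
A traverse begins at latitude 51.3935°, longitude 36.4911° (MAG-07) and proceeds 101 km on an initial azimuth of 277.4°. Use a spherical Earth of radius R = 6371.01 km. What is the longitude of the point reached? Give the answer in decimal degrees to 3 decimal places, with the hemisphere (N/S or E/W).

35.044°E

δ = d/R = 101/6371.01 = 0.015853 rad
φ₂ = arcsin(sin φ₁ cos δ + cos φ₁ sin δ cos θ)
   = arcsin(0.78145·0.99987 + 0.62397·0.01585·0.12880) = 51.50159°
λ₂ = λ₁ + atan2(sin θ sin δ cos φ₁, cos δ − sin φ₁ sin φ₂) = 35.04401°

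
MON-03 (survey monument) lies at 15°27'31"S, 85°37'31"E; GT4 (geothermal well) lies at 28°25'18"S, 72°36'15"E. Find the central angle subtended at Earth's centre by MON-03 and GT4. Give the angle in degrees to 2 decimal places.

17.69°

MON-03: φ = -15.45861°, λ = +85.62528°
GT4: φ = -28.42167°, λ = +72.60417°
Δφ = -12.9631°,  Δλ = -13.0211°
a = sin²(Δφ/2) + cos φ₁ cos φ₂ sin²(Δλ/2) = 0.023640
c = 2·arcsin(√a) = 0.308733 rad = 17.6891°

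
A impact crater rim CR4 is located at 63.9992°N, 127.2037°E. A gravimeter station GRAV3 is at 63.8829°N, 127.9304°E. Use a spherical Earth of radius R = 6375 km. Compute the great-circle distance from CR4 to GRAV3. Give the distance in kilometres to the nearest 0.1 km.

Δφ = -0.1163°,  Δλ = 0.7267°
a = sin²(Δφ/2) + cos φ₁ cos φ₂ sin²(Δλ/2) = 0.000009
c = 2·arcsin(√a) = 0.005930 rad = 0.3398°
d = R·c = 6375 × 0.005930 = 37.8 km

37.8 km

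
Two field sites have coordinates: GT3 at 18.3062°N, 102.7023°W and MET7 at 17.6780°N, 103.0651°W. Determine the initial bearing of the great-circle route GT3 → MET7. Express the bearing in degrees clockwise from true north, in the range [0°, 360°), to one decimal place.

208.8°

Δλ = -0.3628°
y = sin Δλ · cos φ₂ = -0.006033
x = cos φ₁ sin φ₂ − sin φ₁ cos φ₂ cos Δλ = -0.010958
θ = atan2(y, x) = -151.1646° → 208.8354° (mod 360°)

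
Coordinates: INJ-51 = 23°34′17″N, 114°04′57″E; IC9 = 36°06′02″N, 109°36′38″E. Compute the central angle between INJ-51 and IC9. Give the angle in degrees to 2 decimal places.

INJ-51: φ = +23.57139°, λ = +114.08250°
IC9: φ = +36.10056°, λ = +109.61056°
Δφ = 12.5292°,  Δλ = -4.4719°
a = sin²(Δφ/2) + cos φ₁ cos φ₂ sin²(Δλ/2) = 0.013034
c = 2·arcsin(√a) = 0.228836 rad = 13.1113°

13.11°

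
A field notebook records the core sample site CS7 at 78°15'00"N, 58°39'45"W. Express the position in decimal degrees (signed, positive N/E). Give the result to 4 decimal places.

+78.2500°, -58.6625°

lat: 78.2500° N → +78.2500°
lon: 58.6625° W → -58.6625°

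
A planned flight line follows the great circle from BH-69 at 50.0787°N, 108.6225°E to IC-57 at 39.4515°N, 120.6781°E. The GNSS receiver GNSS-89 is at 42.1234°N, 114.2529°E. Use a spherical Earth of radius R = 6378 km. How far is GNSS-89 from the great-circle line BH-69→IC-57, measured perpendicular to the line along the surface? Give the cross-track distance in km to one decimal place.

255.1 km

δ₁₃ = central angle BH-69→GNSS-89 = 0.154556 rad  (haversine)
θ₁₃ = bearing BH-69→GNSS-89 = 151.790°,  θ₁₂ = bearing BH-69→IC-57 = 136.736°
dₓₜ = R·arcsin(sin δ₁₃ · sin(θ₁₃ − θ₁₂)) = 6378·arcsin(0.15394·sin(15.054°)) = 255.074 km
|dₓₜ| = 255.074 km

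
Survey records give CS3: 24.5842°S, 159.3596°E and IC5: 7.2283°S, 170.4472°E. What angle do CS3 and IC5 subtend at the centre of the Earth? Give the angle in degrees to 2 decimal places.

20.34°

Δφ = 17.3559°,  Δλ = 11.0876°
a = sin²(Δφ/2) + cos φ₁ cos φ₂ sin²(Δλ/2) = 0.031184
c = 2·arcsin(√a) = 0.355043 rad = 20.3425°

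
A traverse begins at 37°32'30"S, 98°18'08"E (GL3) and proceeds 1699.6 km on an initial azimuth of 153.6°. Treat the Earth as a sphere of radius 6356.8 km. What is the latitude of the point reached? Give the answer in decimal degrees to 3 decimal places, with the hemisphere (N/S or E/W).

50.834°S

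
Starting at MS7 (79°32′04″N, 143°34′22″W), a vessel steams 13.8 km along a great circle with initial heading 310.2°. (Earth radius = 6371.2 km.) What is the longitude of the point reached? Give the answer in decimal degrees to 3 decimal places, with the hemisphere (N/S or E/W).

144.099°W

MS7: φ = +79.53444°, λ = -143.57278°
δ = d/R = 13.8/6371.2 = 0.002166 rad
φ₂ = arcsin(sin φ₁ cos δ + cos φ₁ sin δ cos θ)
   = arcsin(0.98336·1.00000 + 0.18164·0.00217·0.64546) = 79.61412°
λ₂ = λ₁ + atan2(sin θ sin δ cos φ₁, cos δ − sin φ₁ sin φ₂) = -144.09858°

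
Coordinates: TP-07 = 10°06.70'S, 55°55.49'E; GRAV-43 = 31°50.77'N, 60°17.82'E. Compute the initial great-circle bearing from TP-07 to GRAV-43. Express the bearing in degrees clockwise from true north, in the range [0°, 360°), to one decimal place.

TP-07: φ = -10.11167°, λ = +55.92483°
GRAV-43: φ = +31.84617°, λ = +60.29700°
Δλ = 4.3722°
y = sin Δλ · cos φ₂ = 0.064759
x = cos φ₁ sin φ₂ − sin φ₁ cos φ₂ cos Δλ = 0.668150
θ = atan2(y, x) = 5.5360° → 5.5360° (mod 360°)

5.5°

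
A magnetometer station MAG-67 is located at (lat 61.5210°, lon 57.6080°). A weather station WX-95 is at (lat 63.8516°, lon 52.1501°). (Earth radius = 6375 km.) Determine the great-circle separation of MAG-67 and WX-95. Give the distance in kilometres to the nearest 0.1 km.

380.4 km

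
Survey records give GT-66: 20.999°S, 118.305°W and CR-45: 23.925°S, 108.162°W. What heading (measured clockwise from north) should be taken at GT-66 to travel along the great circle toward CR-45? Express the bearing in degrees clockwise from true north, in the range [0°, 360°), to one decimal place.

109.2°

Δλ = 10.1430°
y = sin Δλ · cos φ₂ = 0.160974
x = cos φ₁ sin φ₂ − sin φ₁ cos φ₂ cos Δλ = -0.056165
θ = atan2(y, x) = 109.2344° → 109.2344° (mod 360°)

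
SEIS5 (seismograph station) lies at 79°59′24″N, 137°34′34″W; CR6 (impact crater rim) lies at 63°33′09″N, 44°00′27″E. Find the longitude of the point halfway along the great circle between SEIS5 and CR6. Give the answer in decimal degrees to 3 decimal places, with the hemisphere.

45.021°E

SEIS5: φ = +79.99000°, λ = -137.57611°
CR6: φ = +63.55250°, λ = +44.00750°
Bx = cos φ₂ cos Δλ = -0.445207,  By = cos φ₂ sin Δλ = -0.012308
φₘ = atan2(sin φ₁ + sin φ₂, √((cos φ₁ + Bx)² + By²)) = 81.77800°
λₘ = λ₁ + atan2(By, cos φ₁ + Bx) = 45.02066°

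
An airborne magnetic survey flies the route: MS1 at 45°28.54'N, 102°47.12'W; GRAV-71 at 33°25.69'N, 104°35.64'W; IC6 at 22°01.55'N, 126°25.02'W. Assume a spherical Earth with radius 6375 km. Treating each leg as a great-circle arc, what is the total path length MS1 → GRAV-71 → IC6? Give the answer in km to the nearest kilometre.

MS1: φ = +45.47567°, λ = -102.78533°
GRAV-71: φ = +33.42817°, λ = -104.59400°
IC6: φ = +22.02583°, λ = -126.41700°
MS1→GRAV-71: c = 0.211661 rad, d = 1349.34 km
GRAV-71→IC6: c = 0.390235 rad, d = 2487.75 km
Total = 1349.34 + 2487.75 = 3837.09 km

3837 km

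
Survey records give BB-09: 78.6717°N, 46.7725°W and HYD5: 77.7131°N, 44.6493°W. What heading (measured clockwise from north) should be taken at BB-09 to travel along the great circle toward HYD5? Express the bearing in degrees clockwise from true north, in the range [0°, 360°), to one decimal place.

Δλ = 2.1232°
y = sin Δλ · cos φ₂ = 0.007884
x = cos φ₁ sin φ₂ − sin φ₁ cos φ₂ cos Δλ = -0.016587
θ = atan2(y, x) = 154.5769° → 154.5769° (mod 360°)

154.6°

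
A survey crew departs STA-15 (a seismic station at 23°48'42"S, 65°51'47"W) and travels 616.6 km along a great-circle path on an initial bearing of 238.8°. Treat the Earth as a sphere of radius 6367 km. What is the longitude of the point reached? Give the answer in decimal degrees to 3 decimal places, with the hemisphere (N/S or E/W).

71.170°W

STA-15: φ = -23.81167°, λ = -65.86306°
δ = d/R = 616.6/6367 = 0.096843 rad
φ₂ = arcsin(sin φ₁ cos δ + cos φ₁ sin δ cos θ)
   = arcsin(-0.40373·0.99531 + 0.91488·0.09669·-0.51803) = -26.59398°
λ₂ = λ₁ + atan2(sin θ sin δ cos φ₁, cos δ − sin φ₁ sin φ₂) = -71.17006°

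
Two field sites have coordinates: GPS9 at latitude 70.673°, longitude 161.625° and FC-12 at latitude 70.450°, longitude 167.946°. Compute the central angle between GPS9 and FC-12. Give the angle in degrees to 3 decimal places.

2.114°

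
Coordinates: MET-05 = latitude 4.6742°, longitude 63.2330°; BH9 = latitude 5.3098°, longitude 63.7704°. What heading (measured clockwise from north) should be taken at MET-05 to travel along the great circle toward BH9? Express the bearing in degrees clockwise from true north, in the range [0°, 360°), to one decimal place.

40.1°

Δλ = 0.5374°
y = sin Δλ · cos φ₂ = 0.009339
x = cos φ₁ sin φ₂ − sin φ₁ cos φ₂ cos Δλ = 0.011097
θ = atan2(y, x) = 40.0842° → 40.0842° (mod 360°)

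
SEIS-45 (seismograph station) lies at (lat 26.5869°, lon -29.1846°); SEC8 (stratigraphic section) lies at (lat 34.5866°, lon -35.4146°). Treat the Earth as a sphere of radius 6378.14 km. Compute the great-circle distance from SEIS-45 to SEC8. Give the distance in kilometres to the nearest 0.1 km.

1071.5 km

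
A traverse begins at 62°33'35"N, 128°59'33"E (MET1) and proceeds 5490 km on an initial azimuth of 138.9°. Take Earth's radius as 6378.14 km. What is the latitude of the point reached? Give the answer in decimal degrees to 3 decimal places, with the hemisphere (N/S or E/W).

18.372°N

MET1: φ = +62.55972°, λ = +128.99250°
δ = d/R = 5490/6378.14 = 0.860753 rad
φ₂ = arcsin(sin φ₁ cos δ + cos φ₁ sin δ cos θ)
   = arcsin(0.88749·0.65187 + 0.46082·0.75833·-0.75356) = 18.37215°
λ₂ = λ₁ + atan2(sin θ sin δ cos φ₁, cos δ − sin φ₁ sin φ₂) = 160.67984°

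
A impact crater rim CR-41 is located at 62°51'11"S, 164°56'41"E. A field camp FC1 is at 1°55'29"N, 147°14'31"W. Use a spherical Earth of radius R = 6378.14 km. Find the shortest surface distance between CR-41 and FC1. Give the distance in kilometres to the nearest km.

8233 km

CR-41: φ = -62.85306°, λ = +164.94472°
FC1: φ = +1.92472°, λ = -147.24194°
Δφ = 64.7778°,  Δλ = 47.8133°
a = sin²(Δφ/2) + cos φ₁ cos φ₂ sin²(Δλ/2) = 0.361825
c = 2·arcsin(√a) = 1.290802 rad = 73.9575°
d = R·c = 6378.14 × 1.290802 = 8232.9 km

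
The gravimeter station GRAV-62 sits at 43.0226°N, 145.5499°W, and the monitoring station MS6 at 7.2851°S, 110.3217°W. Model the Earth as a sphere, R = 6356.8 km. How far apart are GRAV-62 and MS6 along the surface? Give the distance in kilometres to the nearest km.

6614 km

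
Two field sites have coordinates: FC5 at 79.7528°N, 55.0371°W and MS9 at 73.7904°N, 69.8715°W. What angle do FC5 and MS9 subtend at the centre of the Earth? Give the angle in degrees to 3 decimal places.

Δφ = -5.9624°,  Δλ = -14.8344°
a = sin²(Δφ/2) + cos φ₁ cos φ₂ sin²(Δλ/2) = 0.003532
c = 2·arcsin(√a) = 0.118939 rad = 6.8147°

6.815°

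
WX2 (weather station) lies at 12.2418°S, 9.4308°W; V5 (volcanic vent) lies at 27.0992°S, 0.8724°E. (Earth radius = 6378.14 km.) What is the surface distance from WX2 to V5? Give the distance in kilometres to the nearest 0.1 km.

Δφ = -14.8574°,  Δλ = 10.3032°
a = sin²(Δφ/2) + cos φ₁ cos φ₂ sin²(Δλ/2) = 0.023731
c = 2·arcsin(√a) = 0.309327 rad = 17.7231°
d = R·c = 6378.14 × 0.309327 = 1972.9 km

1972.9 km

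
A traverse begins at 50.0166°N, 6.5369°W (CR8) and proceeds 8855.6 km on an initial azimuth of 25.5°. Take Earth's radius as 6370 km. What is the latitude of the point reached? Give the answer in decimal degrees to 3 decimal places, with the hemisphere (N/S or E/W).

δ = d/R = 8855.6/6370 = 1.390204 rad
φ₂ = arcsin(sin φ₁ cos δ + cos φ₁ sin δ cos θ)
   = arcsin(0.76623·0.17961 + 0.64257·0.98374·0.90259) = 45.08564°
λ₂ = λ₁ + atan2(sin θ sin δ cos φ₁, cos δ − sin φ₁ sin φ₂) = 136.60533°

45.086°N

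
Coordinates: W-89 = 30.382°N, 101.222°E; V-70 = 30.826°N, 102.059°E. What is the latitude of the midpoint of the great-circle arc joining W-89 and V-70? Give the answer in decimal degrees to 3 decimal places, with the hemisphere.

30.605°N

Bx = cos φ₂ cos Δλ = 0.858636,  By = cos φ₂ sin Δλ = 0.012544
φₘ = atan2(sin φ₁ + sin φ₂, √((cos φ₁ + Bx)² + By²)) = 30.60467°
λₘ = λ₁ + atan2(By, cos φ₁ + Bx) = 101.63954°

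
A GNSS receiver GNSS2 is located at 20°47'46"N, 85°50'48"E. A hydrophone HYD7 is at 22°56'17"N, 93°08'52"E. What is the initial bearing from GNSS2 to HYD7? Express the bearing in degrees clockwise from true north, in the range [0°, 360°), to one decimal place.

GNSS2: φ = +20.79611°, λ = +85.84667°
HYD7: φ = +22.93806°, λ = +93.14778°
Δλ = 7.3011°
y = sin Δλ · cos φ₂ = 0.117035
x = cos φ₁ sin φ₂ − sin φ₁ cos φ₂ cos Δλ = 0.040026
θ = atan2(y, x) = 71.1191° → 71.1191° (mod 360°)

71.1°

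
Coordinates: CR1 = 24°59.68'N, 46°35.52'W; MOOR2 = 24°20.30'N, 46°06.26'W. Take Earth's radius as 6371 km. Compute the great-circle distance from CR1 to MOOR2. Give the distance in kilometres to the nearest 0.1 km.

88.1 km

CR1: φ = +24.99467°, λ = -46.59200°
MOOR2: φ = +24.33833°, λ = -46.10433°
Δφ = -0.6563°,  Δλ = 0.4877°
a = sin²(Δφ/2) + cos φ₁ cos φ₂ sin²(Δλ/2) = 0.000048
c = 2·arcsin(√a) = 0.013822 rad = 0.7919°
d = R·c = 6371 × 0.013822 = 88.1 km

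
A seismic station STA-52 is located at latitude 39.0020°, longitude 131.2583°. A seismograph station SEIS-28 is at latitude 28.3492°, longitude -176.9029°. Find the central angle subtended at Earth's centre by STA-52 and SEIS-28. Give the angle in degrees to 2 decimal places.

43.83°

Δφ = -10.6528°,  Δλ = 51.8388°
a = sin²(Δφ/2) + cos φ₁ cos φ₂ sin²(Δλ/2) = 0.139289
c = 2·arcsin(√a) = 0.764943 rad = 43.8280°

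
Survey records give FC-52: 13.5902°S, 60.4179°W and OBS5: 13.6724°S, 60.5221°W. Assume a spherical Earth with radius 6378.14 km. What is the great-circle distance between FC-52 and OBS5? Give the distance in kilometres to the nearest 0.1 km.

Δφ = -0.0822°,  Δλ = -0.1042°
a = sin²(Δφ/2) + cos φ₁ cos φ₂ sin²(Δλ/2) = 0.000001
c = 2·arcsin(√a) = 0.002276 rad = 0.1304°
d = R·c = 6378.14 × 0.002276 = 14.5 km

14.5 km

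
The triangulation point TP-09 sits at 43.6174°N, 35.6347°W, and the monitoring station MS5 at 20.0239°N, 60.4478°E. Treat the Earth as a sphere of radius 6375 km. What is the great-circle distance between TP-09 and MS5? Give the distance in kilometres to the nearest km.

Δφ = -23.5935°,  Δλ = 96.0825°
a = sin²(Δφ/2) + cos φ₁ cos φ₂ sin²(Δλ/2) = 0.417932
c = 2·arcsin(√a) = 1.405915 rad = 80.5530°
d = R·c = 6375 × 1.405915 = 8962.7 km

8963 km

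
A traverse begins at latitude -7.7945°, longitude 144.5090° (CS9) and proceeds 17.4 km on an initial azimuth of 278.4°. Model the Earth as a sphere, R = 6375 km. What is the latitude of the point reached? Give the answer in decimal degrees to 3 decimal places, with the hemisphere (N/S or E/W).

δ = d/R = 17.4/6375 = 0.002729 rad
φ₂ = arcsin(sin φ₁ cos δ + cos φ₁ sin δ cos θ)
   = arcsin(-0.13562·1.00000 + 0.99076·0.00273·0.14608) = -7.77163°
λ₂ = λ₁ + atan2(sin θ sin δ cos φ₁, cos δ − sin φ₁ sin φ₂) = 144.35286°

7.772°S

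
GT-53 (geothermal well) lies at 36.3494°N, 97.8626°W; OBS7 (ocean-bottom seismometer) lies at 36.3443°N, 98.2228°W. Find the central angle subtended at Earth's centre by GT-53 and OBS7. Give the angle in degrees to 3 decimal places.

0.290°

Δφ = -0.0051°,  Δλ = -0.3602°
a = sin²(Δφ/2) + cos φ₁ cos φ₂ sin²(Δλ/2) = 0.000006
c = 2·arcsin(√a) = 0.005064 rad = 0.2902°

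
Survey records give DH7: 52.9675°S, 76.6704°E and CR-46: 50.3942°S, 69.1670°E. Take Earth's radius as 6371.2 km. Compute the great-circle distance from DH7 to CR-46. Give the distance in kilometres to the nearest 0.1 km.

590.8 km

Δφ = 2.5733°,  Δλ = -7.5034°
a = sin²(Δφ/2) + cos φ₁ cos φ₂ sin²(Δλ/2) = 0.002148
c = 2·arcsin(√a) = 0.092727 rad = 5.3129°
d = R·c = 6371.2 × 0.092727 = 590.8 km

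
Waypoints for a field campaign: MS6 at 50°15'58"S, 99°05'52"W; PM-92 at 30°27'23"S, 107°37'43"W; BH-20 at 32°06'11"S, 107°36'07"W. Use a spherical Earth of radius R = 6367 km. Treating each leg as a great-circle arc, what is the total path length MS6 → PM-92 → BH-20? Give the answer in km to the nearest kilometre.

2496 km

MS6: φ = -50.26611°, λ = -99.09778°
PM-92: φ = -30.45639°, λ = -107.62861°
BH-20: φ = -32.10306°, λ = -107.60194°
MS6→PM-92: c = 0.363307 rad, d = 2313.17 km
PM-92→BH-20: c = 0.028743 rad, d = 183.00 km
Total = 2313.17 + 183.00 = 2496.18 km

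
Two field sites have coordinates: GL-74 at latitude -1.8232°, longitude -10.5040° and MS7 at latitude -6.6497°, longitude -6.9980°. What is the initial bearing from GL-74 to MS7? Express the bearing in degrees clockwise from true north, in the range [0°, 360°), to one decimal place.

144.2°

Δλ = 3.5060°
y = sin Δλ · cos φ₂ = 0.060742
x = cos φ₁ sin φ₂ − sin φ₁ cos φ₂ cos Δλ = -0.084198
θ = atan2(y, x) = 144.1927° → 144.1927° (mod 360°)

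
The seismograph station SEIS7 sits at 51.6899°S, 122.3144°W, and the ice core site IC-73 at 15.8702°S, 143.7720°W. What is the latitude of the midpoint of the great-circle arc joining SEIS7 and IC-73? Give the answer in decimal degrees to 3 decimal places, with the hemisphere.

Bx = cos φ₂ cos Δλ = 0.895214,  By = cos φ₂ sin Δλ = -0.351869
φₘ = atan2(sin φ₁ + sin φ₂, √((cos φ₁ + Bx)² + By²)) = -34.22622°
λₘ = λ₁ + atan2(By, cos φ₁ + Bx) = -135.38882°

34.226°S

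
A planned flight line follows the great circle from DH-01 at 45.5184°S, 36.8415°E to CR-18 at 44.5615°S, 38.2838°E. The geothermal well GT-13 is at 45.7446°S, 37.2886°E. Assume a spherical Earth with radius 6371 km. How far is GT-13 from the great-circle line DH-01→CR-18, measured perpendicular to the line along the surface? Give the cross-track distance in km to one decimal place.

42.1 km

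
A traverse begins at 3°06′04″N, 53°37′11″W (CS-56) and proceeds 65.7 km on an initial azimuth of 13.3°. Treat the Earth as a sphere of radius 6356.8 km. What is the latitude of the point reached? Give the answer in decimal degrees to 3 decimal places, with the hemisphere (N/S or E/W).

3.677°N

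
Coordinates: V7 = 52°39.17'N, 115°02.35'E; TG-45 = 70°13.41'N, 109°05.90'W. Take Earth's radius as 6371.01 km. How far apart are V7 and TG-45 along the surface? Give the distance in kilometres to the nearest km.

5902 km

V7: φ = +52.65283°, λ = +115.03917°
TG-45: φ = +70.22350°, λ = -109.09833°
Δφ = 17.5707°,  Δλ = 135.8625°
a = sin²(Δφ/2) + cos φ₁ cos φ₂ sin²(Δλ/2) = 0.199611
c = 2·arcsin(√a) = 0.926322 rad = 53.0743°
d = R·c = 6371.01 × 0.926322 = 5901.6 km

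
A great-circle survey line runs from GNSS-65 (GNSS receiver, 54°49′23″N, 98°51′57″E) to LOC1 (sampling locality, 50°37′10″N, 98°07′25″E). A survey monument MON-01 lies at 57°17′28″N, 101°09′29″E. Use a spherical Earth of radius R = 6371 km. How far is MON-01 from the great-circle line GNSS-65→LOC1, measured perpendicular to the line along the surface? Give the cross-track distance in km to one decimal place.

GNSS-65: φ = +54.82306°, λ = +98.86583°
LOC1: φ = +50.61944°, λ = +98.12361°
MON-01: φ = +57.29111°, λ = +101.15806°
δ₁₃ = central angle GNSS-65→MON-01 = 0.048517 rad  (haversine)
θ₁₃ = bearing GNSS-65→MON-01 = 26.465°,  θ₁₂ = bearing GNSS-65→LOC1 = 186.401°
dₓₜ = R·arcsin(sin δ₁₃ · sin(θ₁₃ − θ₁₂)) = 6371·arcsin(0.04850·sin(-159.937°)) = -106.003 km
|dₓₜ| = 106.003 km

106.0 km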